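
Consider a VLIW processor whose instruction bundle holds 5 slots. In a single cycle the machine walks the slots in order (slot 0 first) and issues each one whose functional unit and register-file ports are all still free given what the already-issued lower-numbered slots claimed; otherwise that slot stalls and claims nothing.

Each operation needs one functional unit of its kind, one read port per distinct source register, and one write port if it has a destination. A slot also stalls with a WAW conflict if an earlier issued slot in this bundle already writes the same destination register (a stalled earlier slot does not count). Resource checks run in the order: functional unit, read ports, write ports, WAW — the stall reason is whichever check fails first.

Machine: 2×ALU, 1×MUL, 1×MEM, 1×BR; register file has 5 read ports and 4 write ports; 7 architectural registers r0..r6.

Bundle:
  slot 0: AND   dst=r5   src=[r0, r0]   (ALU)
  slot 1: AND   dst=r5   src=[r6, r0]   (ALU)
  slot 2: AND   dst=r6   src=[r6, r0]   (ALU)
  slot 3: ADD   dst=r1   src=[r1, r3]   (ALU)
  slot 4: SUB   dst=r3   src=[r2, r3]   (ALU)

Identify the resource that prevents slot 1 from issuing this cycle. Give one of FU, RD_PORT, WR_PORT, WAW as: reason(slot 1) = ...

slot 0 (ALU): ISSUE — free A1,Mu1,Ld1,B1 rp4 wp3
slot 1 (ALU): stall WAW — free A1,Mu1,Ld1,B1 rp4 wp3
slot 2 (ALU): ISSUE — free A0,Mu1,Ld1,B1 rp2 wp2
slot 3 (ALU): stall FU — free A0,Mu1,Ld1,B1 rp2 wp2
slot 4 (ALU): stall FU — free A0,Mu1,Ld1,B1 rp2 wp2

reason(slot 1) = WAW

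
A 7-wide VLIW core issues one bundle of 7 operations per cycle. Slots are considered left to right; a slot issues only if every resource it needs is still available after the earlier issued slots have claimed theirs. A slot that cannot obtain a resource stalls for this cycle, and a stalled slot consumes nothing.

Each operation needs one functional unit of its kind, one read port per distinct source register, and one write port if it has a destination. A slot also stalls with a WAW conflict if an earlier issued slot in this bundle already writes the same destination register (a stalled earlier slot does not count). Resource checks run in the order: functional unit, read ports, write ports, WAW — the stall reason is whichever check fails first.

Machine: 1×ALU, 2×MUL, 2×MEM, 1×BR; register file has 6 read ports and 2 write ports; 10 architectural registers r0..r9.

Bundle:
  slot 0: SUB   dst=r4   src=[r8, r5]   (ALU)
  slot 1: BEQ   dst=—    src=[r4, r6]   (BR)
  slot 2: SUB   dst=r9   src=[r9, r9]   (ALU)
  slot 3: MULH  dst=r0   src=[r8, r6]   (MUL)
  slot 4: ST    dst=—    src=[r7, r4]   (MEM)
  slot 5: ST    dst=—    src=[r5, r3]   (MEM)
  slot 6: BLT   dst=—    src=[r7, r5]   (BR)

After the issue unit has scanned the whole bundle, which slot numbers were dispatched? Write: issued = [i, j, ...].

[0] ALU needs rd=2 wr=1: ok; after: ALU=0 MUL=2 MEM=2 BR=1, R=4, W=1
[1] BR needs rd=2 wr=0: ok; after: ALU=0 MUL=2 MEM=2 BR=0, R=2, W=1
[2] ALU needs rd=1 wr=1: FU; after: ALU=0 MUL=2 MEM=2 BR=0, R=2, W=1
[3] MUL needs rd=2 wr=1: ok; after: ALU=0 MUL=1 MEM=2 BR=0, R=0, W=0
[4] MEM needs rd=2 wr=0: RD_PORT; after: ALU=0 MUL=1 MEM=2 BR=0, R=0, W=0
[5] MEM needs rd=2 wr=0: RD_PORT; after: ALU=0 MUL=1 MEM=2 BR=0, R=0, W=0
[6] BR needs rd=2 wr=0: FU; after: ALU=0 MUL=1 MEM=2 BR=0, R=0, W=0

issued = [0, 1, 3]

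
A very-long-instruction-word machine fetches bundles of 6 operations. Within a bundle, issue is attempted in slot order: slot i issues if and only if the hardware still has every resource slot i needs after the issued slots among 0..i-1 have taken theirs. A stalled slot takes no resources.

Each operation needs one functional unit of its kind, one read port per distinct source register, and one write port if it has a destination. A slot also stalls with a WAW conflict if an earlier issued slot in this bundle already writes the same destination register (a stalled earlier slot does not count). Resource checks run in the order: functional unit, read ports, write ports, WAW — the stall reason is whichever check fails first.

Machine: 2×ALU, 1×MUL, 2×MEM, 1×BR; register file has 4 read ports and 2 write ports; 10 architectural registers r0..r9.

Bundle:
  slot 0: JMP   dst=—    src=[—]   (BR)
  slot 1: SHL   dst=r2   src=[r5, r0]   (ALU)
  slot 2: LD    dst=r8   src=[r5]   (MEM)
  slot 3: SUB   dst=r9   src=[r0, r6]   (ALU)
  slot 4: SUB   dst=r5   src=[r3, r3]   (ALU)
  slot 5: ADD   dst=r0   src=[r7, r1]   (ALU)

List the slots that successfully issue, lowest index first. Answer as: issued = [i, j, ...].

[0] BR needs rd=0 wr=0: ok; after: ALU=2 MUL=1 MEM=2 BR=0, R=4, W=2
[1] ALU needs rd=2 wr=1: ok; after: ALU=1 MUL=1 MEM=2 BR=0, R=2, W=1
[2] MEM needs rd=1 wr=1: ok; after: ALU=1 MUL=1 MEM=1 BR=0, R=1, W=0
[3] ALU needs rd=2 wr=1: RD_PORT; after: ALU=1 MUL=1 MEM=1 BR=0, R=1, W=0
[4] ALU needs rd=1 wr=1: WR_PORT; after: ALU=1 MUL=1 MEM=1 BR=0, R=1, W=0
[5] ALU needs rd=2 wr=1: RD_PORT; after: ALU=1 MUL=1 MEM=1 BR=0, R=1, W=0

issued = [0, 1, 2]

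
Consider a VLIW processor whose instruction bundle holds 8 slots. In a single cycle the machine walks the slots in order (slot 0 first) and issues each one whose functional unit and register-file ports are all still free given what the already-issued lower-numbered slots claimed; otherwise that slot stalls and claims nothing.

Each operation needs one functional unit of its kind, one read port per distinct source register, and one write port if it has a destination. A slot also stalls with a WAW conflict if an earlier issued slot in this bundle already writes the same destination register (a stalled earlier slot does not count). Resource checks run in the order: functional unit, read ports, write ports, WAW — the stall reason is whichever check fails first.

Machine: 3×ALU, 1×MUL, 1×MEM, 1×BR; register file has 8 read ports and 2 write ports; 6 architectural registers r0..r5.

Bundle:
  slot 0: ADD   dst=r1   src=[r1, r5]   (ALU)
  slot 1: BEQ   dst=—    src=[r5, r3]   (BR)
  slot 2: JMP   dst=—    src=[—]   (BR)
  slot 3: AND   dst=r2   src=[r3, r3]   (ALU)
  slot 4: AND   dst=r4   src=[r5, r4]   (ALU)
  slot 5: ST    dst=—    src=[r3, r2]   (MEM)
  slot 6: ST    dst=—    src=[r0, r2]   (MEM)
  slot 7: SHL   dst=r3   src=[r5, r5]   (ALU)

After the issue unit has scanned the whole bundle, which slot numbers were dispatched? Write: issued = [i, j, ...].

slot 0 (ALU): ISSUE — free A2,Mu1,Ld1,B1 rp6 wp1
slot 1 (BR): ISSUE — free A2,Mu1,Ld1,B0 rp4 wp1
slot 2 (BR): stall FU — free A2,Mu1,Ld1,B0 rp4 wp1
slot 3 (ALU): ISSUE — free A1,Mu1,Ld1,B0 rp3 wp0
slot 4 (ALU): stall WR_PORT — free A1,Mu1,Ld1,B0 rp3 wp0
slot 5 (MEM): ISSUE — free A1,Mu1,Ld0,B0 rp1 wp0
slot 6 (MEM): stall FU — free A1,Mu1,Ld0,B0 rp1 wp0
slot 7 (ALU): stall WR_PORT — free A1,Mu1,Ld0,B0 rp1 wp0

issued = [0, 1, 3, 5]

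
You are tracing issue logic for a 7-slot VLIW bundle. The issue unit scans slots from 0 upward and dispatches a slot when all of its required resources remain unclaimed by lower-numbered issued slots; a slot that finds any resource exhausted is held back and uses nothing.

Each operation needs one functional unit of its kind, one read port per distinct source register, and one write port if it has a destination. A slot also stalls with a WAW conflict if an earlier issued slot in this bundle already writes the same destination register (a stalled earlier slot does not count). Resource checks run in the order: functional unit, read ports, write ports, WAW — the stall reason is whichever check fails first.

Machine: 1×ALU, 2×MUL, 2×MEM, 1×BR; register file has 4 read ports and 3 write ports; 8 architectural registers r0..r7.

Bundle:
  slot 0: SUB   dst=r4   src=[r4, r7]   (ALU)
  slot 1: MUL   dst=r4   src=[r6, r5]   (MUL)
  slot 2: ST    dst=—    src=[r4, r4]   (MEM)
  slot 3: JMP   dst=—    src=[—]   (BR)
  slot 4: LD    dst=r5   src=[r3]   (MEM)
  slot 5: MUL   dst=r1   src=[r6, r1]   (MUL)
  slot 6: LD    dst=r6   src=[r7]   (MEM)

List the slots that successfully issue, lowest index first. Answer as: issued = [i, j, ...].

(0) want 1×ALU +2rd +1wr — yes → AL0|MU2|ME2|BR1|rd2|wr2
(1) want 1×MUL +2rd +1wr — WAW → AL0|MU2|ME2|BR1|rd2|wr2
(2) want 1×MEM +1rd +0wr — yes → AL0|MU2|ME1|BR1|rd1|wr2
(3) want 1×BR +0rd +0wr — yes → AL0|MU2|ME1|BR0|rd1|wr2
(4) want 1×MEM +1rd +1wr — yes → AL0|MU2|ME0|BR0|rd0|wr1
(5) want 1×MUL +2rd +1wr — RD_PORT → AL0|MU2|ME0|BR0|rd0|wr1
(6) want 1×MEM +1rd +1wr — FU → AL0|MU2|ME0|BR0|rd0|wr1

issued = [0, 2, 3, 4]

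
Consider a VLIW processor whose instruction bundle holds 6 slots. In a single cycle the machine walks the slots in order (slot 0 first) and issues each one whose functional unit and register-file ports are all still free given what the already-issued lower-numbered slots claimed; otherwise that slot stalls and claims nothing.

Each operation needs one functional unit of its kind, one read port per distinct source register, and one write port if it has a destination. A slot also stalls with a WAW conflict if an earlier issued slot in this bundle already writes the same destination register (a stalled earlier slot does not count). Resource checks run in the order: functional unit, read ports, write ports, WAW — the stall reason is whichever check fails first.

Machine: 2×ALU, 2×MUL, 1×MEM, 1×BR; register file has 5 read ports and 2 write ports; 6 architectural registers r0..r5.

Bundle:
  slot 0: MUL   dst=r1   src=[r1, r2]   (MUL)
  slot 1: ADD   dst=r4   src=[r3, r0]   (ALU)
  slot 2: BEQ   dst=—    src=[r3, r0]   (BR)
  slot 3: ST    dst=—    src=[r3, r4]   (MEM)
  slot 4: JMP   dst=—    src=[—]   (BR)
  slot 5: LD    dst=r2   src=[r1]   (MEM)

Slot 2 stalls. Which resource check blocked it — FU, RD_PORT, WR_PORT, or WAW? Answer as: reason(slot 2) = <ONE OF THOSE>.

(0) want 1×MUL +2rd +1wr — yes → AL2|MU1|ME1|BR1|rd3|wr1
(1) want 1×ALU +2rd +1wr — yes → AL1|MU1|ME1|BR1|rd1|wr0
(2) want 1×BR +2rd +0wr — RD_PORT → AL1|MU1|ME1|BR1|rd1|wr0
(3) want 1×MEM +2rd +0wr — RD_PORT → AL1|MU1|ME1|BR1|rd1|wr0
(4) want 1×BR +0rd +0wr — yes → AL1|MU1|ME1|BR0|rd1|wr0
(5) want 1×MEM +1rd +1wr — WR_PORT → AL1|MU1|ME1|BR0|rd1|wr0

reason(slot 2) = RD_PORT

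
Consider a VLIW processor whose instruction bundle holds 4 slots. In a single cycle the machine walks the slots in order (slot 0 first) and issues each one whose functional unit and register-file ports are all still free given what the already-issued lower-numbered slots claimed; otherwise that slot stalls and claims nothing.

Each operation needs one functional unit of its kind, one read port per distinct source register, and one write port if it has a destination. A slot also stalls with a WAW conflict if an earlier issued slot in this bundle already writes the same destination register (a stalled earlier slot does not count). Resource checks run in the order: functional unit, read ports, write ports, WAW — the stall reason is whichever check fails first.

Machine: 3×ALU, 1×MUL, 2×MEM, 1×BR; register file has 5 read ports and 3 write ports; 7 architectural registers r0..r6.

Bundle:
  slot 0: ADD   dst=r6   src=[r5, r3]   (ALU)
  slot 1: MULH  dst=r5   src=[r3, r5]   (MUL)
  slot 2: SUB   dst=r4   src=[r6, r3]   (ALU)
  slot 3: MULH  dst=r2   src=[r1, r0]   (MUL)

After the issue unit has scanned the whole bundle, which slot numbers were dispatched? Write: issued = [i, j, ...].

  0. ALU→r6 ⇒ go  {2A/1Mu/2Ld/1B | 3r 2w}
  1. MUL→r5 ⇒ go  {2A/0Mu/2Ld/1B | 1r 1w}
  2. ALU→r4 ⇒ no(RD_PORT)  {2A/0Mu/2Ld/1B | 1r 1w}
  3. MUL→r2 ⇒ no(FU)  {2A/0Mu/2Ld/1B | 1r 1w}

issued = [0, 1]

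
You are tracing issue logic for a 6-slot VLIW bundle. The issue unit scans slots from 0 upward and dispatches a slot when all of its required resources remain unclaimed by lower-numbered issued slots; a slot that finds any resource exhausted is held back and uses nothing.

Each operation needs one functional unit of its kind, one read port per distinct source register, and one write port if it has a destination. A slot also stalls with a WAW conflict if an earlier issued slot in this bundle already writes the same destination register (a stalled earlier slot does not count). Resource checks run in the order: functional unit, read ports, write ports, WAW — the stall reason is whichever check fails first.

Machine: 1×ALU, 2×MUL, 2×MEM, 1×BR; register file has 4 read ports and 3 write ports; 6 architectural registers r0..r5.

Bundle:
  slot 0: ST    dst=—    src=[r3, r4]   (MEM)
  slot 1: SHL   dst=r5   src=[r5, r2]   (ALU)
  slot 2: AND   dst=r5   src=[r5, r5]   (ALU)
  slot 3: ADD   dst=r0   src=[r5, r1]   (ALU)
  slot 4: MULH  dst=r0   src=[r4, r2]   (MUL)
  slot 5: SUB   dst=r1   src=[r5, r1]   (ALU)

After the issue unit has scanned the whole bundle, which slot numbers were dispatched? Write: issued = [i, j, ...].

[0] MEM needs rd=2 wr=0: ok; after: ALU=1 MUL=2 MEM=1 BR=1, R=2, W=3
[1] ALU needs rd=2 wr=1: ok; after: ALU=0 MUL=2 MEM=1 BR=1, R=0, W=2
[2] ALU needs rd=1 wr=1: FU; after: ALU=0 MUL=2 MEM=1 BR=1, R=0, W=2
[3] ALU needs rd=2 wr=1: FU; after: ALU=0 MUL=2 MEM=1 BR=1, R=0, W=2
[4] MUL needs rd=2 wr=1: RD_PORT; after: ALU=0 MUL=2 MEM=1 BR=1, R=0, W=2
[5] ALU needs rd=2 wr=1: FU; after: ALU=0 MUL=2 MEM=1 BR=1, R=0, W=2

issued = [0, 1]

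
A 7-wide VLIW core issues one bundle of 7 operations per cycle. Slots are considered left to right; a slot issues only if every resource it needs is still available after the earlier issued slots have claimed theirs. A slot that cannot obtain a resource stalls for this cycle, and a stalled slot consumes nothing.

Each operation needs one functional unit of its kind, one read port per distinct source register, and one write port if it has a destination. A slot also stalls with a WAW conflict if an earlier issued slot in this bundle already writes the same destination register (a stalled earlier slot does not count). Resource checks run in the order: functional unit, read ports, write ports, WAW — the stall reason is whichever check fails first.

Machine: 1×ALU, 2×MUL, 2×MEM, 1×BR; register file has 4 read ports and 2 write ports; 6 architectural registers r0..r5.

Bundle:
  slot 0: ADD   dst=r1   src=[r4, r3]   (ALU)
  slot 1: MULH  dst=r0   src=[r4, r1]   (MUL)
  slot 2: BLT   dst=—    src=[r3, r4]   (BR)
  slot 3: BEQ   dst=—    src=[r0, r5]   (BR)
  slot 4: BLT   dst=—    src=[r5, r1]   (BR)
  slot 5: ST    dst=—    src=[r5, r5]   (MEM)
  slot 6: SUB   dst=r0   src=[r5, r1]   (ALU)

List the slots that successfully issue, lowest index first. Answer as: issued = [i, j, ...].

issued = [0, 1]

slot 0 (ALU): ISSUE — free A0,Mu2,Ld2,B1 rp2 wp1
slot 1 (MUL): ISSUE — free A0,Mu1,Ld2,B1 rp0 wp0
slot 2 (BR): stall RD_PORT — free A0,Mu1,Ld2,B1 rp0 wp0
slot 3 (BR): stall RD_PORT — free A0,Mu1,Ld2,B1 rp0 wp0
slot 4 (BR): stall RD_PORT — free A0,Mu1,Ld2,B1 rp0 wp0
slot 5 (MEM): stall RD_PORT — free A0,Mu1,Ld2,B1 rp0 wp0
slot 6 (ALU): stall FU — free A0,Mu1,Ld2,B1 rp0 wp0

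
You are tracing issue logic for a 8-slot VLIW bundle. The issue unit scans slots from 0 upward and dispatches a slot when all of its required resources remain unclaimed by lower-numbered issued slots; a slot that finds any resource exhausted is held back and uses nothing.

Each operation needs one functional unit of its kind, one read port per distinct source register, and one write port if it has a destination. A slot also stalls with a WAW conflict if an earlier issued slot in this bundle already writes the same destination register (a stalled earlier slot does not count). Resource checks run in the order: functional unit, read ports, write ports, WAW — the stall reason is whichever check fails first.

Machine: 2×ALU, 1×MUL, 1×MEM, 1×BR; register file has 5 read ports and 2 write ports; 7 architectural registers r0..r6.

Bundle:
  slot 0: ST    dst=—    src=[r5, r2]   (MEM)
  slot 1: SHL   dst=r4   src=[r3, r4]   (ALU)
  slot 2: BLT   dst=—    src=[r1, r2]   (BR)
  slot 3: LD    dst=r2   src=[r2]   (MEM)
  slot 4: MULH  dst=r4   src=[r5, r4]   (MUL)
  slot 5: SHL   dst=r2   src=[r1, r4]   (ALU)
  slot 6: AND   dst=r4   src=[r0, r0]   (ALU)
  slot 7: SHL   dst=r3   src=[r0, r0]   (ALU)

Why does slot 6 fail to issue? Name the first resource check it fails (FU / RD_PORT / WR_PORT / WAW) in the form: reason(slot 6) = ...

(0) want 1×MEM +2rd +0wr — yes → AL2|MU1|ME0|BR1|rd3|wr2
(1) want 1×ALU +2rd +1wr — yes → AL1|MU1|ME0|BR1|rd1|wr1
(2) want 1×BR +2rd +0wr — RD_PORT → AL1|MU1|ME0|BR1|rd1|wr1
(3) want 1×MEM +1rd +1wr — FU → AL1|MU1|ME0|BR1|rd1|wr1
(4) want 1×MUL +2rd +1wr — RD_PORT → AL1|MU1|ME0|BR1|rd1|wr1
(5) want 1×ALU +2rd +1wr — RD_PORT → AL1|MU1|ME0|BR1|rd1|wr1
(6) want 1×ALU +1rd +1wr — WAW → AL1|MU1|ME0|BR1|rd1|wr1
(7) want 1×ALU +1rd +1wr — yes → AL0|MU1|ME0|BR1|rd0|wr0

reason(slot 6) = WAW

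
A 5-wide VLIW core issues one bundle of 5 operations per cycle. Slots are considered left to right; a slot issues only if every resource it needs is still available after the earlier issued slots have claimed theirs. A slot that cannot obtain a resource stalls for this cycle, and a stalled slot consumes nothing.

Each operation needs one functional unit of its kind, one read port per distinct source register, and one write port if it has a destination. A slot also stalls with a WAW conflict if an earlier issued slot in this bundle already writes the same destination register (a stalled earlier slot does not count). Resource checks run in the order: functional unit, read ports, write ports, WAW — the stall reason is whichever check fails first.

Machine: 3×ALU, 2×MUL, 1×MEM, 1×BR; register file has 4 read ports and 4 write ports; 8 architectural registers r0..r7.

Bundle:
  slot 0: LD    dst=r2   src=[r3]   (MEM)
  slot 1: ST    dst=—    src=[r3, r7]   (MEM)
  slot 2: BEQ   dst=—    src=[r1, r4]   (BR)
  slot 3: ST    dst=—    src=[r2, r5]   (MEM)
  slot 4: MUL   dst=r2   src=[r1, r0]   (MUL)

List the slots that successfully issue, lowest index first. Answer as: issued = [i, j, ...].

#0 MEM src=r3 dispatched  <A:3 Mu:2 Ld:0 B:1 rd:3 wr:3>
#1 MEM src=r3,r7 held:FU  <A:3 Mu:2 Ld:0 B:1 rd:3 wr:3>
#2 BR src=r1,r4 dispatched  <A:3 Mu:2 Ld:0 B:0 rd:1 wr:3>
#3 MEM src=r2,r5 held:FU  <A:3 Mu:2 Ld:0 B:0 rd:1 wr:3>
#4 MUL src=r1,r0 held:RD_PORT  <A:3 Mu:2 Ld:0 B:0 rd:1 wr:3>

issued = [0, 2]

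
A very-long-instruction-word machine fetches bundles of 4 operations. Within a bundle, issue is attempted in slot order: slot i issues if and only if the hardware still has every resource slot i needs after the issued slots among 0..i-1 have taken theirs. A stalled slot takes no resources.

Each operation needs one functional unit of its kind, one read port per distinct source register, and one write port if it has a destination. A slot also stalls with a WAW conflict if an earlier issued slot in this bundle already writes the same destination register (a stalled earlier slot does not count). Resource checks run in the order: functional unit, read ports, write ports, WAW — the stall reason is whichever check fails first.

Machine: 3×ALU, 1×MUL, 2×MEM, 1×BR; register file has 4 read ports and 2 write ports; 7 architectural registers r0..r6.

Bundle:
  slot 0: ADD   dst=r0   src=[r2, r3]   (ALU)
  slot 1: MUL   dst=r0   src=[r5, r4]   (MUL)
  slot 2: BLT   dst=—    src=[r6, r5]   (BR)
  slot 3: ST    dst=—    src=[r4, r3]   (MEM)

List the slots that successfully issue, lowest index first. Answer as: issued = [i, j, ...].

[0] ALU needs rd=2 wr=1: ok; after: ALU=2 MUL=1 MEM=2 BR=1, R=2, W=1
[1] MUL needs rd=2 wr=1: WAW; after: ALU=2 MUL=1 MEM=2 BR=1, R=2, W=1
[2] BR needs rd=2 wr=0: ok; after: ALU=2 MUL=1 MEM=2 BR=0, R=0, W=1
[3] MEM needs rd=2 wr=0: RD_PORT; after: ALU=2 MUL=1 MEM=2 BR=0, R=0, W=1

issued = [0, 2]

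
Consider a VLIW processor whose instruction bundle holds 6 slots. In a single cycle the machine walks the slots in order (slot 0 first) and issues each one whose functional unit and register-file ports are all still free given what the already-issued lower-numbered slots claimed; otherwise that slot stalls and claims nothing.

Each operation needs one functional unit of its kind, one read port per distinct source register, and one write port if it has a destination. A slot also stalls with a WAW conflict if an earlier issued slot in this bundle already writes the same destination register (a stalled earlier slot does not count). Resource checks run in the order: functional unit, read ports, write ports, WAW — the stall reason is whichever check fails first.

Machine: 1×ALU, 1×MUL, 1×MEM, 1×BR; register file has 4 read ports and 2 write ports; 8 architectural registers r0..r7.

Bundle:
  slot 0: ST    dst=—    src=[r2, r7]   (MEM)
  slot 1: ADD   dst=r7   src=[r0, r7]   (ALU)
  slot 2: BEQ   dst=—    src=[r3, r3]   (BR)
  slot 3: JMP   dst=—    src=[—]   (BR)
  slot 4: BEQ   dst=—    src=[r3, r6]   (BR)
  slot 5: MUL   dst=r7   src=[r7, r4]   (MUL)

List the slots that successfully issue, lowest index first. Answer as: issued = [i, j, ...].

issued = [0, 1, 3]

  0. MEM ⇒ go  {1A/1Mu/0Ld/1B | 2r 2w}
  1. ALU→r7 ⇒ go  {0A/1Mu/0Ld/1B | 0r 1w}
  2. BR ⇒ no(RD_PORT)  {0A/1Mu/0Ld/1B | 0r 1w}
  3. BR ⇒ go  {0A/1Mu/0Ld/0B | 0r 1w}
  4. BR ⇒ no(FU)  {0A/1Mu/0Ld/0B | 0r 1w}
  5. MUL→r7 ⇒ no(RD_PORT)  {0A/1Mu/0Ld/0B | 0r 1w}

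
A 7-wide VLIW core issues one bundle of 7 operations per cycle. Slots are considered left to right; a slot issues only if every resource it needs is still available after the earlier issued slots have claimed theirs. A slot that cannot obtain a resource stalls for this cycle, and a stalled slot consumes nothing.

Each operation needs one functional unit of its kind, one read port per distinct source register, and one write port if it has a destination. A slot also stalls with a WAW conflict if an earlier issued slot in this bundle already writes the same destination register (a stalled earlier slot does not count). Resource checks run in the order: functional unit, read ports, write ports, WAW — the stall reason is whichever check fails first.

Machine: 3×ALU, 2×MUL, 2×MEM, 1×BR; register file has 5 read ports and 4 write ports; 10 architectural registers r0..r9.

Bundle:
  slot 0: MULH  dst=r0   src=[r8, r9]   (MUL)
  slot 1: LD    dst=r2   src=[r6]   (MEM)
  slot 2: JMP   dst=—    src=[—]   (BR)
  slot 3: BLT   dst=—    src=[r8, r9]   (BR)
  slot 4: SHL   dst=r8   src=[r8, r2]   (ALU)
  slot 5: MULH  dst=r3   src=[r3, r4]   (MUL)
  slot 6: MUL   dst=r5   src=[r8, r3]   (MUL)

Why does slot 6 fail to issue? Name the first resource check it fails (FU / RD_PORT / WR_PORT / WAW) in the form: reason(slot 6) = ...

(0) want 1×MUL +2rd +1wr — yes → AL3|MU1|ME2|BR1|rd3|wr3
(1) want 1×MEM +1rd +1wr — yes → AL3|MU1|ME1|BR1|rd2|wr2
(2) want 1×BR +0rd +0wr — yes → AL3|MU1|ME1|BR0|rd2|wr2
(3) want 1×BR +2rd +0wr — FU → AL3|MU1|ME1|BR0|rd2|wr2
(4) want 1×ALU +2rd +1wr — yes → AL2|MU1|ME1|BR0|rd0|wr1
(5) want 1×MUL +2rd +1wr — RD_PORT → AL2|MU1|ME1|BR0|rd0|wr1
(6) want 1×MUL +2rd +1wr — RD_PORT → AL2|MU1|ME1|BR0|rd0|wr1

reason(slot 6) = RD_PORT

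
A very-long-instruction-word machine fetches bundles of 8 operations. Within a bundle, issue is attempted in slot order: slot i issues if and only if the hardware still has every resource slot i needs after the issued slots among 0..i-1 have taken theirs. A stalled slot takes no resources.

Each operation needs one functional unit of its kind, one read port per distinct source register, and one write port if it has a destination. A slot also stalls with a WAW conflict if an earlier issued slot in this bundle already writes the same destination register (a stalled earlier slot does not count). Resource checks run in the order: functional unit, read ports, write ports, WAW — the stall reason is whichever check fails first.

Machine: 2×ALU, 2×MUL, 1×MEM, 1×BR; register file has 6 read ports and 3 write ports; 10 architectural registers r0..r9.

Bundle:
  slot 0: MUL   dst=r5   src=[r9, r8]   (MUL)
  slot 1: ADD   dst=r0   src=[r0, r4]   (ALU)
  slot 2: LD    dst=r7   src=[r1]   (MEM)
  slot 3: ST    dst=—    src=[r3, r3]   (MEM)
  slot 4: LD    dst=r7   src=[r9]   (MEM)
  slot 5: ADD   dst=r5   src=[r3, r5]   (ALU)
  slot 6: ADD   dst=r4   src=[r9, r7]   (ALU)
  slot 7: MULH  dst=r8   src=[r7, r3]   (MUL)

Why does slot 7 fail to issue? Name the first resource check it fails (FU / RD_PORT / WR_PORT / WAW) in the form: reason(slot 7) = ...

(0) want 1×MUL +2rd +1wr — yes → AL2|MU1|ME1|BR1|rd4|wr2
(1) want 1×ALU +2rd +1wr — yes → AL1|MU1|ME1|BR1|rd2|wr1
(2) want 1×MEM +1rd +1wr — yes → AL1|MU1|ME0|BR1|rd1|wr0
(3) want 1×MEM +1rd +0wr — FU → AL1|MU1|ME0|BR1|rd1|wr0
(4) want 1×MEM +1rd +1wr — FU → AL1|MU1|ME0|BR1|rd1|wr0
(5) want 1×ALU +2rd +1wr — RD_PORT → AL1|MU1|ME0|BR1|rd1|wr0
(6) want 1×ALU +2rd +1wr — RD_PORT → AL1|MU1|ME0|BR1|rd1|wr0
(7) want 1×MUL +2rd +1wr — RD_PORT → AL1|MU1|ME0|BR1|rd1|wr0

reason(slot 7) = RD_PORT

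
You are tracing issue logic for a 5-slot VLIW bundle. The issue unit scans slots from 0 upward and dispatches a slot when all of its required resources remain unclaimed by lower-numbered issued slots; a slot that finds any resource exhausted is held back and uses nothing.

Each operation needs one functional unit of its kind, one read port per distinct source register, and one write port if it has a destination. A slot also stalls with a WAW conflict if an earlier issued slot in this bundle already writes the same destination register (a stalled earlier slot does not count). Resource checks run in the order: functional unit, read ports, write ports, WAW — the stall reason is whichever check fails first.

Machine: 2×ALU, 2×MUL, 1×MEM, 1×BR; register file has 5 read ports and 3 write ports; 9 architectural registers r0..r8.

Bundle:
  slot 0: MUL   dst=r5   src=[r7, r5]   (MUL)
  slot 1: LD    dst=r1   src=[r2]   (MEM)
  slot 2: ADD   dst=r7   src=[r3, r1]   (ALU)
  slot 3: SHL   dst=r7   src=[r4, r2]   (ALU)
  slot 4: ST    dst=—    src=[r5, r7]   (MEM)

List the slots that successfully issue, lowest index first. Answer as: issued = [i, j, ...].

issued = [0, 1, 2]

  0. MUL→r5 ⇒ go  {2A/1Mu/1Ld/1B | 3r 2w}
  1. MEM→r1 ⇒ go  {2A/1Mu/0Ld/1B | 2r 1w}
  2. ALU→r7 ⇒ go  {1A/1Mu/0Ld/1B | 0r 0w}
  3. ALU→r7 ⇒ no(RD_PORT)  {1A/1Mu/0Ld/1B | 0r 0w}
  4. MEM ⇒ no(FU)  {1A/1Mu/0Ld/1B | 0r 0w}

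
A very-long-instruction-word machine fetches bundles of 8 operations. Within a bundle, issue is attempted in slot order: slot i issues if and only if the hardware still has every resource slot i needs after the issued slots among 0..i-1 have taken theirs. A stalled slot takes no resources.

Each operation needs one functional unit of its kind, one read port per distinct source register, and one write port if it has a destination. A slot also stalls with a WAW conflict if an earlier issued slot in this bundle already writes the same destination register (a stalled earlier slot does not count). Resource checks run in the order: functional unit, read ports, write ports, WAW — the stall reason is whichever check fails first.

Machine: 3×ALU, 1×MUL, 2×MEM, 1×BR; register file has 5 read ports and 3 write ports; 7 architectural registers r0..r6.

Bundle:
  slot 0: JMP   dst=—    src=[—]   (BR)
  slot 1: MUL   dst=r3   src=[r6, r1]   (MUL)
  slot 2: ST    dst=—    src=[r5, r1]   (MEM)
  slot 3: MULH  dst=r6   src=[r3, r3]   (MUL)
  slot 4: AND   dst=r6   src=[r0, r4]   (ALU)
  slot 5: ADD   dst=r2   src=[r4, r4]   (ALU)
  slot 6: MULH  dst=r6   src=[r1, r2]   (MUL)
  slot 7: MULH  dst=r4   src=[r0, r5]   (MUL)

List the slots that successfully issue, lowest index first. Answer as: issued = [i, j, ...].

issued = [0, 1, 2, 5]

slot 0 (BR): ISSUE — free A3,Mu1,Ld2,B0 rp5 wp3
slot 1 (MUL): ISSUE — free A3,Mu0,Ld2,B0 rp3 wp2
slot 2 (MEM): ISSUE — free A3,Mu0,Ld1,B0 rp1 wp2
slot 3 (MUL): stall FU — free A3,Mu0,Ld1,B0 rp1 wp2
slot 4 (ALU): stall RD_PORT — free A3,Mu0,Ld1,B0 rp1 wp2
slot 5 (ALU): ISSUE — free A2,Mu0,Ld1,B0 rp0 wp1
slot 6 (MUL): stall FU — free A2,Mu0,Ld1,B0 rp0 wp1
slot 7 (MUL): stall FU — free A2,Mu0,Ld1,B0 rp0 wp1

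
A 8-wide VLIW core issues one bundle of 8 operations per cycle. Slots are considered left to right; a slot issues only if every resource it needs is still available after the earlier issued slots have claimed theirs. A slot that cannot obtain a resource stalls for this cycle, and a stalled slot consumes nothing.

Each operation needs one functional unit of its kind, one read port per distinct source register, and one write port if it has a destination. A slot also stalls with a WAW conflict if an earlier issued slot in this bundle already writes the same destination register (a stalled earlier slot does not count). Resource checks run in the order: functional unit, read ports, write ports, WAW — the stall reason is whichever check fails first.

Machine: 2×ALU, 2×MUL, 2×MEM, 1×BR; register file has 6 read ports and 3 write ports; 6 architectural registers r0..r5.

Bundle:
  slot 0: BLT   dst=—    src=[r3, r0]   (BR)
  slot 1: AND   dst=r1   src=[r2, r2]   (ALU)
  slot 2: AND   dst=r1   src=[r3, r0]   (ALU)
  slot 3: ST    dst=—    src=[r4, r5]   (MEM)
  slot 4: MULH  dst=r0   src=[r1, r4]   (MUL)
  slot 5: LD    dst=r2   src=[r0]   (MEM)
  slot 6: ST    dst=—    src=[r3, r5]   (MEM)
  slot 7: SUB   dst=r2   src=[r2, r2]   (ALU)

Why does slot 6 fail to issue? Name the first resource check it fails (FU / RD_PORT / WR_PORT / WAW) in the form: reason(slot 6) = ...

(0) want 1×BR +2rd +0wr — yes → AL2|MU2|ME2|BR0|rd4|wr3
(1) want 1×ALU +1rd +1wr — yes → AL1|MU2|ME2|BR0|rd3|wr2
(2) want 1×ALU +2rd +1wr — WAW → AL1|MU2|ME2|BR0|rd3|wr2
(3) want 1×MEM +2rd +0wr — yes → AL1|MU2|ME1|BR0|rd1|wr2
(4) want 1×MUL +2rd +1wr — RD_PORT → AL1|MU2|ME1|BR0|rd1|wr2
(5) want 1×MEM +1rd +1wr — yes → AL1|MU2|ME0|BR0|rd0|wr1
(6) want 1×MEM +2rd +0wr — FU → AL1|MU2|ME0|BR0|rd0|wr1
(7) want 1×ALU +1rd +1wr — RD_PORT → AL1|MU2|ME0|BR0|rd0|wr1

reason(slot 6) = FU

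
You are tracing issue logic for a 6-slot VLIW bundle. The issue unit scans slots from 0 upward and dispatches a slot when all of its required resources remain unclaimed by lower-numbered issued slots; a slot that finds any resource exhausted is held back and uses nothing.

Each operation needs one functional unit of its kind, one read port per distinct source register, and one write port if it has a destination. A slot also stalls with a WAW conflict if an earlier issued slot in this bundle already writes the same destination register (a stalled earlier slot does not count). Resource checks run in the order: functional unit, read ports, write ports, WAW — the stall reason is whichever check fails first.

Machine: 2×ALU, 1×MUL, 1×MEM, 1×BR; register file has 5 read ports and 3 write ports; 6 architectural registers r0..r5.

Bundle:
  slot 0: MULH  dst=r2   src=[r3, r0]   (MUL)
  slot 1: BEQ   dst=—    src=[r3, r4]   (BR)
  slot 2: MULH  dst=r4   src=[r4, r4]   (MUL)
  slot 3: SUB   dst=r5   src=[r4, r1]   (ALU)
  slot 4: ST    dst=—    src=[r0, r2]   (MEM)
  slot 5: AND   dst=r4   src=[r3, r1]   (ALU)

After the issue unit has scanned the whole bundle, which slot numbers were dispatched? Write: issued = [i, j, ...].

slot 0 (MUL): ISSUE — free A2,Mu0,Ld1,B1 rp3 wp2
slot 1 (BR): ISSUE — free A2,Mu0,Ld1,B0 rp1 wp2
slot 2 (MUL): stall FU — free A2,Mu0,Ld1,B0 rp1 wp2
slot 3 (ALU): stall RD_PORT — free A2,Mu0,Ld1,B0 rp1 wp2
slot 4 (MEM): stall RD_PORT — free A2,Mu0,Ld1,B0 rp1 wp2
slot 5 (ALU): stall RD_PORT — free A2,Mu0,Ld1,B0 rp1 wp2

issued = [0, 1]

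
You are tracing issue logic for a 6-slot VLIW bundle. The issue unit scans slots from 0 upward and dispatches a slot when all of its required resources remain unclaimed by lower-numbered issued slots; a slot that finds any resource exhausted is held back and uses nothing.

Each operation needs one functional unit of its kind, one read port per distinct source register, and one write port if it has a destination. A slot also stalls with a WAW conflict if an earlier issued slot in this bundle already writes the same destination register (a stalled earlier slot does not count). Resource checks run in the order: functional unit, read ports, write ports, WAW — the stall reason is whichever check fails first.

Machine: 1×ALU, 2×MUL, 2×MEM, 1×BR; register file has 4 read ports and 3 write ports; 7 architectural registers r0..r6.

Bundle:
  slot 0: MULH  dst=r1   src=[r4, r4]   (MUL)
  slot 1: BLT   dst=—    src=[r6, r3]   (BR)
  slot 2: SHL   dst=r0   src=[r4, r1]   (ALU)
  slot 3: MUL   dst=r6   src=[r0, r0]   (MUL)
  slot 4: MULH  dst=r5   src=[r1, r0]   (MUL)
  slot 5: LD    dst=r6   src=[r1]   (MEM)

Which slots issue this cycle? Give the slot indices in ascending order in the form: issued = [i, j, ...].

#0 MUL src=r4,r4 dispatched  <A:1 Mu:1 Ld:2 B:1 rd:3 wr:2>
#1 BR src=r6,r3 dispatched  <A:1 Mu:1 Ld:2 B:0 rd:1 wr:2>
#2 ALU src=r4,r1 held:RD_PORT  <A:1 Mu:1 Ld:2 B:0 rd:1 wr:2>
#3 MUL src=r0,r0 dispatched  <A:1 Mu:0 Ld:2 B:0 rd:0 wr:1>
#4 MUL src=r1,r0 held:FU  <A:1 Mu:0 Ld:2 B:0 rd:0 wr:1>
#5 MEM src=r1 held:RD_PORT  <A:1 Mu:0 Ld:2 B:0 rd:0 wr:1>

issued = [0, 1, 3]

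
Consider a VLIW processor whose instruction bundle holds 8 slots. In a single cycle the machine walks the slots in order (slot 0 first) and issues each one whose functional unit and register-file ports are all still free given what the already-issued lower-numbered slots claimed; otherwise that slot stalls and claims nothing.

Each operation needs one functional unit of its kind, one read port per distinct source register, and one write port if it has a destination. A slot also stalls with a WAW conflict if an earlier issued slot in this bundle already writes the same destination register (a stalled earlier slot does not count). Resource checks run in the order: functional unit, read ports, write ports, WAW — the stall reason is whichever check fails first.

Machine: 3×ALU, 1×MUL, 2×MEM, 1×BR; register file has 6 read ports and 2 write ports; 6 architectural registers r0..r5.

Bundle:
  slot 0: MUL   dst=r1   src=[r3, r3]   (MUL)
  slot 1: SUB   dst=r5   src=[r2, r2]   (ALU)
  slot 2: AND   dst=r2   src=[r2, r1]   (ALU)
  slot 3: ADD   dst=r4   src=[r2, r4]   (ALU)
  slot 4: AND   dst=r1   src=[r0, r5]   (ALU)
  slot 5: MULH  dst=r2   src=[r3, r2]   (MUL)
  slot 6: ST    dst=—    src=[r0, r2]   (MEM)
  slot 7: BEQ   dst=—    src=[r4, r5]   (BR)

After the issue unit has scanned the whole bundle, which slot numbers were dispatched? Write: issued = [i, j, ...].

issued = [0, 1, 6, 7]

#0 MUL src=r3,r3 dispatched  <A:3 Mu:0 Ld:2 B:1 rd:5 wr:1>
#1 ALU src=r2,r2 dispatched  <A:2 Mu:0 Ld:2 B:1 rd:4 wr:0>
#2 ALU src=r2,r1 held:WR_PORT  <A:2 Mu:0 Ld:2 B:1 rd:4 wr:0>
#3 ALU src=r2,r4 held:WR_PORT  <A:2 Mu:0 Ld:2 B:1 rd:4 wr:0>
#4 ALU src=r0,r5 held:WR_PORT  <A:2 Mu:0 Ld:2 B:1 rd:4 wr:0>
#5 MUL src=r3,r2 held:FU  <A:2 Mu:0 Ld:2 B:1 rd:4 wr:0>
#6 MEM src=r0,r2 dispatched  <A:2 Mu:0 Ld:1 B:1 rd:2 wr:0>
#7 BR src=r4,r5 dispatched  <A:2 Mu:0 Ld:1 B:0 rd:0 wr:0>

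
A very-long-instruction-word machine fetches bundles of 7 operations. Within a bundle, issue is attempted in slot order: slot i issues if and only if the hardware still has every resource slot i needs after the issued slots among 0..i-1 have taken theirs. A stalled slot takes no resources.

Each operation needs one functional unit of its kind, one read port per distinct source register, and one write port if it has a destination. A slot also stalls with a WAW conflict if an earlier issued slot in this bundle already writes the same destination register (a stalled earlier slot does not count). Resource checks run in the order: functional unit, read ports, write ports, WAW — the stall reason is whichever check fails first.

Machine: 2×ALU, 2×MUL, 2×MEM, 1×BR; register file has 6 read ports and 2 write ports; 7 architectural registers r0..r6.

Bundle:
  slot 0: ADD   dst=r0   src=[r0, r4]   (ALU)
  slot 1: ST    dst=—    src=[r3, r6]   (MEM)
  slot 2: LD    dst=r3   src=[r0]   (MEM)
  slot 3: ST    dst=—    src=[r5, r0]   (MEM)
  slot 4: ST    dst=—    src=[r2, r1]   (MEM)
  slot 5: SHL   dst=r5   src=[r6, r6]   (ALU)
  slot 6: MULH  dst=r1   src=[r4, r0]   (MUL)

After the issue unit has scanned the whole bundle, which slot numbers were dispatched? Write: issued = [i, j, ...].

  0. ALU→r0 ⇒ go  {1A/2Mu/2Ld/1B | 4r 1w}
  1. MEM ⇒ go  {1A/2Mu/1Ld/1B | 2r 1w}
  2. MEM→r3 ⇒ go  {1A/2Mu/0Ld/1B | 1r 0w}
  3. MEM ⇒ no(FU)  {1A/2Mu/0Ld/1B | 1r 0w}
  4. MEM ⇒ no(FU)  {1A/2Mu/0Ld/1B | 1r 0w}
  5. ALU→r5 ⇒ no(WR_PORT)  {1A/2Mu/0Ld/1B | 1r 0w}
  6. MUL→r1 ⇒ no(RD_PORT)  {1A/2Mu/0Ld/1B | 1r 0w}

issued = [0, 1, 2]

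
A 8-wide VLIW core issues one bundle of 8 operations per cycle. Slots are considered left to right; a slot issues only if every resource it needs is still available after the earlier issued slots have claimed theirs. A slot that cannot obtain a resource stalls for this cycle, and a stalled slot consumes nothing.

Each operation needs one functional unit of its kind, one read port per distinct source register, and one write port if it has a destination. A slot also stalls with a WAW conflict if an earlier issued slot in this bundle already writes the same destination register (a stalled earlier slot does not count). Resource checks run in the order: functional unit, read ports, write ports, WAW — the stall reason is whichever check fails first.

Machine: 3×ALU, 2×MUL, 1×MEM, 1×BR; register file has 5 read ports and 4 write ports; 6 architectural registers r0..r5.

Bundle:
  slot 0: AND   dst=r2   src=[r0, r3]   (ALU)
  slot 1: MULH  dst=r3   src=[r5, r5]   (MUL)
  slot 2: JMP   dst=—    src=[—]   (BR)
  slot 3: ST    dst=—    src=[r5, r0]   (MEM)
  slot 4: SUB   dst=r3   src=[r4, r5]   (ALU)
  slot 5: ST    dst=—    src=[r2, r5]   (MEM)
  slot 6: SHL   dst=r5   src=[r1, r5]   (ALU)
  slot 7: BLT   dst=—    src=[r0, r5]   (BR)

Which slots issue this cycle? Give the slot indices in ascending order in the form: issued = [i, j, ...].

slot 0 (ALU): ISSUE — free A2,Mu2,Ld1,B1 rp3 wp3
slot 1 (MUL): ISSUE — free A2,Mu1,Ld1,B1 rp2 wp2
slot 2 (BR): ISSUE — free A2,Mu1,Ld1,B0 rp2 wp2
slot 3 (MEM): ISSUE — free A2,Mu1,Ld0,B0 rp0 wp2
slot 4 (ALU): stall RD_PORT — free A2,Mu1,Ld0,B0 rp0 wp2
slot 5 (MEM): stall FU — free A2,Mu1,Ld0,B0 rp0 wp2
slot 6 (ALU): stall RD_PORT — free A2,Mu1,Ld0,B0 rp0 wp2
slot 7 (BR): stall FU — free A2,Mu1,Ld0,B0 rp0 wp2

issued = [0, 1, 2, 3]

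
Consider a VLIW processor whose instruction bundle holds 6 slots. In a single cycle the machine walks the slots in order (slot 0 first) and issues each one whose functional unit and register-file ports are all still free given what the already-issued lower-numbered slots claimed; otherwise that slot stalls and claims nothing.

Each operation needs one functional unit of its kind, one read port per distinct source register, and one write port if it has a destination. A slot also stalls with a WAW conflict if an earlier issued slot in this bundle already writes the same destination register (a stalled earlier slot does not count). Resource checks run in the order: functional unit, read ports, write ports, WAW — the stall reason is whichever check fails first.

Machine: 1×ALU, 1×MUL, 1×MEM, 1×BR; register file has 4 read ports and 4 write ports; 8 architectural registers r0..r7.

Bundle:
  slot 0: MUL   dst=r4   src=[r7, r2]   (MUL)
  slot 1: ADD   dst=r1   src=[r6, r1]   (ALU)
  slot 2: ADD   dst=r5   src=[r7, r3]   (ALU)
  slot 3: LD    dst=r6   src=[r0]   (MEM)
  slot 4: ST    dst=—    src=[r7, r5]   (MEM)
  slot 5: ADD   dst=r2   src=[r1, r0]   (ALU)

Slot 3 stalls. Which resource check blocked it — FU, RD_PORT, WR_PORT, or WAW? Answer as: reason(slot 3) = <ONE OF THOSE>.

#0 MUL src=r7,r2 dispatched  <A:1 Mu:0 Ld:1 B:1 rd:2 wr:3>
#1 ALU src=r6,r1 dispatched  <A:0 Mu:0 Ld:1 B:1 rd:0 wr:2>
#2 ALU src=r7,r3 held:FU  <A:0 Mu:0 Ld:1 B:1 rd:0 wr:2>
#3 MEM src=r0 held:RD_PORT  <A:0 Mu:0 Ld:1 B:1 rd:0 wr:2>
#4 MEM src=r7,r5 held:RD_PORT  <A:0 Mu:0 Ld:1 B:1 rd:0 wr:2>
#5 ALU src=r1,r0 held:FU  <A:0 Mu:0 Ld:1 B:1 rd:0 wr:2>

reason(slot 3) = RD_PORT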